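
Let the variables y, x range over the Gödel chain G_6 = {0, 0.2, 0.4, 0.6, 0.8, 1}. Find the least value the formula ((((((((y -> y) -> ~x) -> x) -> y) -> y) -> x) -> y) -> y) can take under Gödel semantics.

The minimum is attained at y = 0.2, x = 0:
  (y -> y): 0.2 ≤ 0.2, so result = 1
  ~x: Gödel ¬ of 0 = 1 (operand is 0)
  ((y -> y) -> ~x): 1 ≤ 1, so result = 1
  (((y -> y) -> ~x) -> x): 1 > 0, so result = 0
  ((((y -> y) -> ~x) -> x) -> y): 0 ≤ 0.2, so result = 1
  (((((y -> y) -> ~x) -> x) -> y) -> y): 1 > 0.2, so result = 0.2
  ((((((y -> y) -> ~x) -> x) -> y) -> y) -> x): 0.2 > 0, so result = 0
  (((((((y -> y) -> ~x) -> x) -> y) -> y) -> x) -> y): 0 ≤ 0.2, so result = 1
  ((((((((y -> y) -> ~x) -> x) -> y) -> y) -> x) -> y) -> y): 1 > 0.2, so result = 0.2
Checking all 36 assignments confirms none give a value below 0.20.

0.20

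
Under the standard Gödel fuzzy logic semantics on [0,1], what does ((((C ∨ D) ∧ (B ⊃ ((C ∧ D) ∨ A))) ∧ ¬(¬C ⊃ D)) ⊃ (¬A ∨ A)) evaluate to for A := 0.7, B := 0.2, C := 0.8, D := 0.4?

1.00

(C ∨ D) = max(0.8, 0.4) = 0.8
(C ∧ D) = min(0.8, 0.4) = 0.4
((C ∧ D) ∨ A) = max(0.4, 0.7) = 0.7
(B ⊃ ((C ∧ D) ∨ A)): 0.2 ≤ 0.7, so result = 1
((C ∨ D) ∧ (B ⊃ ((C ∧ D) ∨ A))) = min(0.8, 1) = 0.8
¬C: Gödel ¬ of 0.8 = 0 (operand ≠ 0)
(¬C ⊃ D): 0 ≤ 0.4, so result = 1
¬(¬C ⊃ D): Gödel ¬ of 1 = 0 (operand ≠ 0)
(((C ∨ D) ∧ (B ⊃ ((C ∧ D) ∨ A))) ∧ ¬(¬C ⊃ D)) = min(0.8, 0) = 0
¬A: Gödel ¬ of 0.7 = 0 (operand ≠ 0)
(¬A ∨ A) = max(0, 0.7) = 0.7
((((C ∨ D) ∧ (B ⊃ ((C ∧ D) ∨ A))) ∧ ¬(¬C ⊃ D)) ⊃ (¬A ∨ A)): 0 ≤ 0.7, so result = 1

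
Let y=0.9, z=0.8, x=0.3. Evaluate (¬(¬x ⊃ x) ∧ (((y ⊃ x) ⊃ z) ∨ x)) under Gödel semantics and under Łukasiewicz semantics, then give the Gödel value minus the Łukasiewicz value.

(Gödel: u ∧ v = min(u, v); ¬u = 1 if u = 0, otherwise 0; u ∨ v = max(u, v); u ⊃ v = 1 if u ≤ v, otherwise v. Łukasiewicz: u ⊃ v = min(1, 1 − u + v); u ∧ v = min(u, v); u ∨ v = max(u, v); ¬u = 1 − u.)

-0.40

Gödel evaluation:
  ¬x: Gödel ¬ of 0.3 = 0 (operand ≠ 0)
  (¬x ⊃ x): 0 ≤ 0.3, so result = 1
  ¬(¬x ⊃ x): Gödel ¬ of 1 = 0 (operand ≠ 0)
  (y ⊃ x): 0.9 > 0.3, so result = 0.3
  ((y ⊃ x) ⊃ z): 0.3 ≤ 0.8, so result = 1
  (((y ⊃ x) ⊃ z) ∨ x) = max(1, 0.3) = 1
  (¬(¬x ⊃ x) ∧ (((y ⊃ x) ⊃ z) ∨ x)) = min(0, 1) = 0
  Gödel value = 0
Łukasiewicz evaluation:
  ¬x: Łukasiewicz ¬ gives 1 − 0.3 = 0.7
  (¬x ⊃ x): min(1, 1 − 0.7 + 0.3) = 0.6
  ¬(¬x ⊃ x): Łukasiewicz ¬ gives 1 − 0.6 = 0.4
  (y ⊃ x): min(1, 1 − 0.9 + 0.3) = 0.4
  ((y ⊃ x) ⊃ z): min(1, 1 − 0.4 + 0.8) = 1
  (((y ⊃ x) ⊃ z) ∨ x) = max(1, 0.3) = 1
  (¬(¬x ⊃ x) ∧ (((y ⊃ x) ⊃ z) ∨ x)) = min(0.4, 1) = 0.4
  Łukasiewicz value = 0.4
Difference: 0 − 0.4 = -0.40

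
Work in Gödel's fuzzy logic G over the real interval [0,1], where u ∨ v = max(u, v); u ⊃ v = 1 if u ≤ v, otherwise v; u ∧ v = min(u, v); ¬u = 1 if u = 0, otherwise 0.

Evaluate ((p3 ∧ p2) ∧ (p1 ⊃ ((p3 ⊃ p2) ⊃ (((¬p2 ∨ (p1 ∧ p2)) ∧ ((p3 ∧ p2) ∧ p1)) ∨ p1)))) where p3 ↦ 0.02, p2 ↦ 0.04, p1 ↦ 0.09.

0.02

(p3 ∧ p2) = min(0.02, 0.04) = 0.02
(p3 ⊃ p2): 0.02 ≤ 0.04, so result = 1
¬p2: Gödel ¬ of 0.04 = 0 (operand ≠ 0)
(p1 ∧ p2) = min(0.09, 0.04) = 0.04
(¬p2 ∨ (p1 ∧ p2)) = max(0, 0.04) = 0.04
(p3 ∧ p2) = min(0.02, 0.04) = 0.02
((p3 ∧ p2) ∧ p1) = min(0.02, 0.09) = 0.02
((¬p2 ∨ (p1 ∧ p2)) ∧ ((p3 ∧ p2) ∧ p1)) = min(0.04, 0.02) = 0.02
(((¬p2 ∨ (p1 ∧ p2)) ∧ ((p3 ∧ p2) ∧ p1)) ∨ p1) = max(0.02, 0.09) = 0.09
((p3 ⊃ p2) ⊃ (((¬p2 ∨ (p1 ∧ p2)) ∧ ((p3 ∧ p2) ∧ p1)) ∨ p1)): 1 > 0.09, so result = 0.09
(p1 ⊃ ((p3 ⊃ p2) ⊃ (((¬p2 ∨ (p1 ∧ p2)) ∧ ((p3 ∧ p2) ∧ p1)) ∨ p1))): 0.09 ≤ 0.09, so result = 1
((p3 ∧ p2) ∧ (p1 ⊃ ((p3 ⊃ p2) ⊃ (((¬p2 ∨ (p1 ∧ p2)) ∧ ((p3 ∧ p2) ∧ p1)) ∨ p1)))) = min(0.02, 1) = 0.02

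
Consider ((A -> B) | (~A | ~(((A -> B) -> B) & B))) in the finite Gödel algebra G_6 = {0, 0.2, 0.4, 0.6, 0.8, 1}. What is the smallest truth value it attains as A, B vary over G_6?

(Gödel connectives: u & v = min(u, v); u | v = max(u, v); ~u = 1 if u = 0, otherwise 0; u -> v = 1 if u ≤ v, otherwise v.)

0.20

The minimum is attained at A = 0.4, B = 0.2:
  (A -> B): 0.4 > 0.2, so result = 0.2
  ~A: Gödel ¬ of 0.4 = 0 (operand ≠ 0)
  (A -> B): 0.4 > 0.2, so result = 0.2
  ((A -> B) -> B): 0.2 ≤ 0.2, so result = 1
  (((A -> B) -> B) & B) = min(1, 0.2) = 0.2
  ~(((A -> B) -> B) & B): Gödel ¬ of 0.2 = 0 (operand ≠ 0)
  (~A | ~(((A -> B) -> B) & B)) = max(0, 0) = 0
  ((A -> B) | (~A | ~(((A -> B) -> B) & B))) = max(0.2, 0) = 0.2
Checking all 36 assignments confirms none give a value below 0.20.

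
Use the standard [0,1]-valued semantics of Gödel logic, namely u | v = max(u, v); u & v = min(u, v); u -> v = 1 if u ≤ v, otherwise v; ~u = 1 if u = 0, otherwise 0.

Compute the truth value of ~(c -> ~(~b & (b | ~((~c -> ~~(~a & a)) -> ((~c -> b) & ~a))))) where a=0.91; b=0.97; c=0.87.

~b: Gödel ¬ of 0.97 = 0 (operand ≠ 0)
~c: Gödel ¬ of 0.87 = 0 (operand ≠ 0)
~a: Gödel ¬ of 0.91 = 0 (operand ≠ 0)
(~a & a) = min(0, 0.91) = 0
~(~a & a): Gödel ¬ of 0 = 1 (operand is 0)
~~(~a & a): Gödel ¬ of 1 = 0 (operand ≠ 0)
(~c -> ~~(~a & a)): 0 ≤ 0, so result = 1
~c: Gödel ¬ of 0.87 = 0 (operand ≠ 0)
(~c -> b): 0 ≤ 0.97, so result = 1
~a: Gödel ¬ of 0.91 = 0 (operand ≠ 0)
((~c -> b) & ~a) = min(1, 0) = 0
((~c -> ~~(~a & a)) -> ((~c -> b) & ~a)): 1 > 0, so result = 0
~((~c -> ~~(~a & a)) -> ((~c -> b) & ~a)): Gödel ¬ of 0 = 1 (operand is 0)
(b | ~((~c -> ~~(~a & a)) -> ((~c -> b) & ~a))) = max(0.97, 1) = 1
(~b & (b | ~((~c -> ~~(~a & a)) -> ((~c -> b) & ~a)))) = min(0, 1) = 0
~(~b & (b | ~((~c -> ~~(~a & a)) -> ((~c -> b) & ~a)))): Gödel ¬ of 0 = 1 (operand is 0)
(c -> ~(~b & (b | ~((~c -> ~~(~a & a)) -> ((~c -> b) & ~a))))): 0.87 ≤ 1, so result = 1
~(c -> ~(~b & (b | ~((~c -> ~~(~a & a)) -> ((~c -> b) & ~a))))): Gödel ¬ of 1 = 0 (operand ≠ 0)

0.00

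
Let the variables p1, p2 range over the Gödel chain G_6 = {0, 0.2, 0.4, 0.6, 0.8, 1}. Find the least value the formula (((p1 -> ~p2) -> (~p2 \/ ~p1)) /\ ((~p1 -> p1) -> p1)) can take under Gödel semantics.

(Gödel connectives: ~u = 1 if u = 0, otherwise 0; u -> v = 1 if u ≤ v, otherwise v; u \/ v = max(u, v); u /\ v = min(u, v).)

The minimum is attained at p1 = 0.2, p2 = 0:
  ~p2: Gödel ¬ of 0 = 1 (operand is 0)
  (p1 -> ~p2): 0.2 ≤ 1, so result = 1
  ~p2: Gödel ¬ of 0 = 1 (operand is 0)
  ~p1: Gödel ¬ of 0.2 = 0 (operand ≠ 0)
  (~p2 \/ ~p1) = max(1, 0) = 1
  ((p1 -> ~p2) -> (~p2 \/ ~p1)): 1 ≤ 1, so result = 1
  ~p1: Gödel ¬ of 0.2 = 0 (operand ≠ 0)
  (~p1 -> p1): 0 ≤ 0.2, so result = 1
  ((~p1 -> p1) -> p1): 1 > 0.2, so result = 0.2
  (((p1 -> ~p2) -> (~p2 \/ ~p1)) /\ ((~p1 -> p1) -> p1)) = min(1, 0.2) = 0.2
Checking all 36 assignments confirms none give a value below 0.20.

0.20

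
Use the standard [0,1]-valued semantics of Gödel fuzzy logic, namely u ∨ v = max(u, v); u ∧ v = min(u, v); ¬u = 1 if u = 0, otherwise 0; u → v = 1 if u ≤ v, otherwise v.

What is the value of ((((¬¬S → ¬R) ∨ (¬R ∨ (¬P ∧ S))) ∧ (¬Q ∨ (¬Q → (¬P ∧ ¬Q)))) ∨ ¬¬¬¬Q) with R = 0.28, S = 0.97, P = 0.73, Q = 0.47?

1.00

¬S: Gödel ¬ of 0.97 = 0 (operand ≠ 0)
¬¬S: Gödel ¬ of 0 = 1 (operand is 0)
¬R: Gödel ¬ of 0.28 = 0 (operand ≠ 0)
(¬¬S → ¬R): 1 > 0, so result = 0
¬R: Gödel ¬ of 0.28 = 0 (operand ≠ 0)
¬P: Gödel ¬ of 0.73 = 0 (operand ≠ 0)
(¬P ∧ S) = min(0, 0.97) = 0
(¬R ∨ (¬P ∧ S)) = max(0, 0) = 0
((¬¬S → ¬R) ∨ (¬R ∨ (¬P ∧ S))) = max(0, 0) = 0
¬Q: Gödel ¬ of 0.47 = 0 (operand ≠ 0)
¬Q: Gödel ¬ of 0.47 = 0 (operand ≠ 0)
¬P: Gödel ¬ of 0.73 = 0 (operand ≠ 0)
¬Q: Gödel ¬ of 0.47 = 0 (operand ≠ 0)
(¬P ∧ ¬Q) = min(0, 0) = 0
(¬Q → (¬P ∧ ¬Q)): 0 ≤ 0, so result = 1
(¬Q ∨ (¬Q → (¬P ∧ ¬Q))) = max(0, 1) = 1
(((¬¬S → ¬R) ∨ (¬R ∨ (¬P ∧ S))) ∧ (¬Q ∨ (¬Q → (¬P ∧ ¬Q)))) = min(0, 1) = 0
¬Q: Gödel ¬ of 0.47 = 0 (operand ≠ 0)
¬¬Q: Gödel ¬ of 0 = 1 (operand is 0)
¬¬¬Q: Gödel ¬ of 1 = 0 (operand ≠ 0)
¬¬¬¬Q: Gödel ¬ of 0 = 1 (operand is 0)
((((¬¬S → ¬R) ∨ (¬R ∨ (¬P ∧ S))) ∧ (¬Q ∨ (¬Q → (¬P ∧ ¬Q)))) ∨ ¬¬¬¬Q) = max(0, 1) = 1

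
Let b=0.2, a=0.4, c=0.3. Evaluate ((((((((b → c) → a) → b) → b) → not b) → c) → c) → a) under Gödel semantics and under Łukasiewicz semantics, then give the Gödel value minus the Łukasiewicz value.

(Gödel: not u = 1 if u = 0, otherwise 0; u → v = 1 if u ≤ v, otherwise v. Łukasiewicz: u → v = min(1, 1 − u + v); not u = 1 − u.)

Gödel evaluation:
  (b → c): 0.2 ≤ 0.3, so result = 1
  ((b → c) → a): 1 > 0.4, so result = 0.4
  (((b → c) → a) → b): 0.4 > 0.2, so result = 0.2
  ((((b → c) → a) → b) → b): 0.2 ≤ 0.2, so result = 1
  not b: Gödel ¬ of 0.2 = 0 (operand ≠ 0)
  (((((b → c) → a) → b) → b) → not b): 1 > 0, so result = 0
  ((((((b → c) → a) → b) → b) → not b) → c): 0 ≤ 0.3, so result = 1
  (((((((b → c) → a) → b) → b) → not b) → c) → c): 1 > 0.3, so result = 0.3
  ((((((((b → c) → a) → b) → b) → not b) → c) → c) → a): 0.3 ≤ 0.4, so result = 1
  Gödel value = 1
Łukasiewicz evaluation:
  (b → c): min(1, 1 − 0.2 + 0.3) = 1
  ((b → c) → a): min(1, 1 − 1 + 0.4) = 0.4
  (((b → c) → a) → b): min(1, 1 − 0.4 + 0.2) = 0.8
  ((((b → c) → a) → b) → b): min(1, 1 − 0.8 + 0.2) = 0.4
  not b: Łukasiewicz ¬ gives 1 − 0.2 = 0.8
  (((((b → c) → a) → b) → b) → not b): min(1, 1 − 0.4 + 0.8) = 1
  ((((((b → c) → a) → b) → b) → not b) → c): min(1, 1 − 1 + 0.3) = 0.3
  (((((((b → c) → a) → b) → b) → not b) → c) → c): min(1, 1 − 0.3 + 0.3) = 1
  ((((((((b → c) → a) → b) → b) → not b) → c) → c) → a): min(1, 1 − 1 + 0.4) = 0.4
  Łukasiewicz value = 0.4
Difference: 1 − 0.4 = 0.60

0.60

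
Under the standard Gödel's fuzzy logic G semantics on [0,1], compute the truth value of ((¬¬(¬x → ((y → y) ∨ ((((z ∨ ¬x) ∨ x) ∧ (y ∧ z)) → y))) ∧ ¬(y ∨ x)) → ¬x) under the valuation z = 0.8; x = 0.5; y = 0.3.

¬x: Gödel ¬ of 0.5 = 0 (operand ≠ 0)
(y → y): 0.3 ≤ 0.3, so result = 1
¬x: Gödel ¬ of 0.5 = 0 (operand ≠ 0)
(z ∨ ¬x) = max(0.8, 0) = 0.8
((z ∨ ¬x) ∨ x) = max(0.8, 0.5) = 0.8
(y ∧ z) = min(0.3, 0.8) = 0.3
(((z ∨ ¬x) ∨ x) ∧ (y ∧ z)) = min(0.8, 0.3) = 0.3
((((z ∨ ¬x) ∨ x) ∧ (y ∧ z)) → y): 0.3 ≤ 0.3, so result = 1
((y → y) ∨ ((((z ∨ ¬x) ∨ x) ∧ (y ∧ z)) → y)) = max(1, 1) = 1
(¬x → ((y → y) ∨ ((((z ∨ ¬x) ∨ x) ∧ (y ∧ z)) → y))): 0 ≤ 1, so result = 1
¬(¬x → ((y → y) ∨ ((((z ∨ ¬x) ∨ x) ∧ (y ∧ z)) → y))): Gödel ¬ of 1 = 0 (operand ≠ 0)
¬¬(¬x → ((y → y) ∨ ((((z ∨ ¬x) ∨ x) ∧ (y ∧ z)) → y))): Gödel ¬ of 0 = 1 (operand is 0)
(y ∨ x) = max(0.3, 0.5) = 0.5
¬(y ∨ x): Gödel ¬ of 0.5 = 0 (operand ≠ 0)
(¬¬(¬x → ((y → y) ∨ ((((z ∨ ¬x) ∨ x) ∧ (y ∧ z)) → y))) ∧ ¬(y ∨ x)) = min(1, 0) = 0
¬x: Gödel ¬ of 0.5 = 0 (operand ≠ 0)
((¬¬(¬x → ((y → y) ∨ ((((z ∨ ¬x) ∨ x) ∧ (y ∧ z)) → y))) ∧ ¬(y ∨ x)) → ¬x): 0 ≤ 0, so result = 1

1.00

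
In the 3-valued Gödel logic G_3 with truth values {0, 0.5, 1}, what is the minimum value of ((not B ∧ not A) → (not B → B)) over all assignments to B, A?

0.00

The minimum is attained at B = 0, A = 0:
  not B: Gödel ¬ of 0 = 1 (operand is 0)
  not A: Gödel ¬ of 0 = 1 (operand is 0)
  (not B ∧ not A) = min(1, 1) = 1
  not B: Gödel ¬ of 0 = 1 (operand is 0)
  (not B → B): 1 > 0, so result = 0
  ((not B ∧ not A) → (not B → B)): 1 > 0, so result = 0
Checking all 9 assignments confirms none give a value below 0.00.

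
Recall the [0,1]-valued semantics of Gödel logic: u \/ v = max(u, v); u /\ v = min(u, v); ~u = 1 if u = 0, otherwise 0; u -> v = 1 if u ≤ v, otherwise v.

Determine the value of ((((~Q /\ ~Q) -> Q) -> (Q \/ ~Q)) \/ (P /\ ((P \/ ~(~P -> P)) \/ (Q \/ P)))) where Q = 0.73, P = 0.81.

0.81

~Q: Gödel ¬ of 0.73 = 0 (operand ≠ 0)
~Q: Gödel ¬ of 0.73 = 0 (operand ≠ 0)
(~Q /\ ~Q) = min(0, 0) = 0
((~Q /\ ~Q) -> Q): 0 ≤ 0.73, so result = 1
~Q: Gödel ¬ of 0.73 = 0 (operand ≠ 0)
(Q \/ ~Q) = max(0.73, 0) = 0.73
(((~Q /\ ~Q) -> Q) -> (Q \/ ~Q)): 1 > 0.73, so result = 0.73
~P: Gödel ¬ of 0.81 = 0 (operand ≠ 0)
(~P -> P): 0 ≤ 0.81, so result = 1
~(~P -> P): Gödel ¬ of 1 = 0 (operand ≠ 0)
(P \/ ~(~P -> P)) = max(0.81, 0) = 0.81
(Q \/ P) = max(0.73, 0.81) = 0.81
((P \/ ~(~P -> P)) \/ (Q \/ P)) = max(0.81, 0.81) = 0.81
(P /\ ((P \/ ~(~P -> P)) \/ (Q \/ P))) = min(0.81, 0.81) = 0.81
((((~Q /\ ~Q) -> Q) -> (Q \/ ~Q)) \/ (P /\ ((P \/ ~(~P -> P)) \/ (Q \/ P)))) = max(0.73, 0.81) = 0.81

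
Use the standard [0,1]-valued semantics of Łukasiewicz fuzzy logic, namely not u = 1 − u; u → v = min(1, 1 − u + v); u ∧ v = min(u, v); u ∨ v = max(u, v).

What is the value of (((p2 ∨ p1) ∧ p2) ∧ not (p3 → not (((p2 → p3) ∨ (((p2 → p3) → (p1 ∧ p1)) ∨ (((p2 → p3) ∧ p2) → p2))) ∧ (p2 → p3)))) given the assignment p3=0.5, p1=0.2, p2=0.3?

(p2 ∨ p1) = max(0.3, 0.2) = 0.3
((p2 ∨ p1) ∧ p2) = min(0.3, 0.3) = 0.3
(p2 → p3): min(1, 1 − 0.3 + 0.5) = 1
(p2 → p3): min(1, 1 − 0.3 + 0.5) = 1
(p1 ∧ p1) = min(0.2, 0.2) = 0.2
((p2 → p3) → (p1 ∧ p1)): min(1, 1 − 1 + 0.2) = 0.2
(p2 → p3): min(1, 1 − 0.3 + 0.5) = 1
((p2 → p3) ∧ p2) = min(1, 0.3) = 0.3
(((p2 → p3) ∧ p2) → p2): min(1, 1 − 0.3 + 0.3) = 1
(((p2 → p3) → (p1 ∧ p1)) ∨ (((p2 → p3) ∧ p2) → p2)) = max(0.2, 1) = 1
((p2 → p3) ∨ (((p2 → p3) → (p1 ∧ p1)) ∨ (((p2 → p3) ∧ p2) → p2))) = max(1, 1) = 1
(p2 → p3): min(1, 1 − 0.3 + 0.5) = 1
(((p2 → p3) ∨ (((p2 → p3) → (p1 ∧ p1)) ∨ (((p2 → p3) ∧ p2) → p2))) ∧ (p2 → p3)) = min(1, 1) = 1
not (((p2 → p3) ∨ (((p2 → p3) → (p1 ∧ p1)) ∨ (((p2 → p3) ∧ p2) → p2))) ∧ (p2 → p3)): Łukasiewicz ¬ gives 1 − 1 = 0
(p3 → not (((p2 → p3) ∨ (((p2 → p3) → (p1 ∧ p1)) ∨ (((p2 → p3) ∧ p2) → p2))) ∧ (p2 → p3))): min(1, 1 − 0.5 + 0) = 0.5
not (p3 → not (((p2 → p3) ∨ (((p2 → p3) → (p1 ∧ p1)) ∨ (((p2 → p3) ∧ p2) → p2))) ∧ (p2 → p3))): Łukasiewicz ¬ gives 1 − 0.5 = 0.5
(((p2 ∨ p1) ∧ p2) ∧ not (p3 → not (((p2 → p3) ∨ (((p2 → p3) → (p1 ∧ p1)) ∨ (((p2 → p3) ∧ p2) → p2))) ∧ (p2 → p3)))) = min(0.3, 0.5) = 0.3

0.30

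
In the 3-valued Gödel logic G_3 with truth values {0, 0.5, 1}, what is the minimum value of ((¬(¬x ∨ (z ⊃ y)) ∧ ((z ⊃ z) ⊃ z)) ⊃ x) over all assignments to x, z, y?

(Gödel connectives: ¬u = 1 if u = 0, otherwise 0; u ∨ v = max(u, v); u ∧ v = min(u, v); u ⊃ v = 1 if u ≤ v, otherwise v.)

0.50

The minimum is attained at x = 0.5, z = 1, y = 0:
  ¬x: Gödel ¬ of 0.5 = 0 (operand ≠ 0)
  (z ⊃ y): 1 > 0, so result = 0
  (¬x ∨ (z ⊃ y)) = max(0, 0) = 0
  ¬(¬x ∨ (z ⊃ y)): Gödel ¬ of 0 = 1 (operand is 0)
  (z ⊃ z): 1 ≤ 1, so result = 1
  ((z ⊃ z) ⊃ z): 1 ≤ 1, so result = 1
  (¬(¬x ∨ (z ⊃ y)) ∧ ((z ⊃ z) ⊃ z)) = min(1, 1) = 1
  ((¬(¬x ∨ (z ⊃ y)) ∧ ((z ⊃ z) ⊃ z)) ⊃ x): 1 > 0.5, so result = 0.5
Checking all 27 assignments confirms none give a value below 0.50.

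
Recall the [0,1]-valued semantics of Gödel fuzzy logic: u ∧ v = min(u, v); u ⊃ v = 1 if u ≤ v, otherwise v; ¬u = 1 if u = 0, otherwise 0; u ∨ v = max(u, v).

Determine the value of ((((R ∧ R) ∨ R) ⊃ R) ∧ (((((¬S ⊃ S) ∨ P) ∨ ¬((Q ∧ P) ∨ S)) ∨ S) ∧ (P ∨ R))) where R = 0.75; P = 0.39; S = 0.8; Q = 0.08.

(R ∧ R) = min(0.75, 0.75) = 0.75
((R ∧ R) ∨ R) = max(0.75, 0.75) = 0.75
(((R ∧ R) ∨ R) ⊃ R): 0.75 ≤ 0.75, so result = 1
¬S: Gödel ¬ of 0.8 = 0 (operand ≠ 0)
(¬S ⊃ S): 0 ≤ 0.8, so result = 1
((¬S ⊃ S) ∨ P) = max(1, 0.39) = 1
(Q ∧ P) = min(0.08, 0.39) = 0.08
((Q ∧ P) ∨ S) = max(0.08, 0.8) = 0.8
¬((Q ∧ P) ∨ S): Gödel ¬ of 0.8 = 0 (operand ≠ 0)
(((¬S ⊃ S) ∨ P) ∨ ¬((Q ∧ P) ∨ S)) = max(1, 0) = 1
((((¬S ⊃ S) ∨ P) ∨ ¬((Q ∧ P) ∨ S)) ∨ S) = max(1, 0.8) = 1
(P ∨ R) = max(0.39, 0.75) = 0.75
(((((¬S ⊃ S) ∨ P) ∨ ¬((Q ∧ P) ∨ S)) ∨ S) ∧ (P ∨ R)) = min(1, 0.75) = 0.75
((((R ∧ R) ∨ R) ⊃ R) ∧ (((((¬S ⊃ S) ∨ P) ∨ ¬((Q ∧ P) ∨ S)) ∨ S) ∧ (P ∨ R))) = min(1, 0.75) = 0.75

0.75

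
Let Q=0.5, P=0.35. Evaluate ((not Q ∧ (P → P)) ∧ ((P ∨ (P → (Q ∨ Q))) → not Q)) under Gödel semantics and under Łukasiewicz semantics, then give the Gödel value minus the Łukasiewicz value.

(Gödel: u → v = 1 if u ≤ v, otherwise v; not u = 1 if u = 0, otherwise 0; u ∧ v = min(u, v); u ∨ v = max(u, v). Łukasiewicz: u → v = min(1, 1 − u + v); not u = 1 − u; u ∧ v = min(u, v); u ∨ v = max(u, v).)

-0.50

Gödel evaluation:
  not Q: Gödel ¬ of 0.5 = 0 (operand ≠ 0)
  (P → P): 0.35 ≤ 0.35, so result = 1
  (not Q ∧ (P → P)) = min(0, 1) = 0
  (Q ∨ Q) = max(0.5, 0.5) = 0.5
  (P → (Q ∨ Q)): 0.35 ≤ 0.5, so result = 1
  (P ∨ (P → (Q ∨ Q))) = max(0.35, 1) = 1
  not Q: Gödel ¬ of 0.5 = 0 (operand ≠ 0)
  ((P ∨ (P → (Q ∨ Q))) → not Q): 1 > 0, so result = 0
  ((not Q ∧ (P → P)) ∧ ((P ∨ (P → (Q ∨ Q))) → not Q)) = min(0, 0) = 0
  Gödel value = 0
Łukasiewicz evaluation:
  not Q: Łukasiewicz ¬ gives 1 − 0.5 = 0.5
  (P → P): min(1, 1 − 0.35 + 0.35) = 1
  (not Q ∧ (P → P)) = min(0.5, 1) = 0.5
  (Q ∨ Q) = max(0.5, 0.5) = 0.5
  (P → (Q ∨ Q)): min(1, 1 − 0.35 + 0.5) = 1
  (P ∨ (P → (Q ∨ Q))) = max(0.35, 1) = 1
  not Q: Łukasiewicz ¬ gives 1 − 0.5 = 0.5
  ((P ∨ (P → (Q ∨ Q))) → not Q): min(1, 1 − 1 + 0.5) = 0.5
  ((not Q ∧ (P → P)) ∧ ((P ∨ (P → (Q ∨ Q))) → not Q)) = min(0.5, 0.5) = 0.5
  Łukasiewicz value = 0.5
Difference: 0 − 0.5 = -0.50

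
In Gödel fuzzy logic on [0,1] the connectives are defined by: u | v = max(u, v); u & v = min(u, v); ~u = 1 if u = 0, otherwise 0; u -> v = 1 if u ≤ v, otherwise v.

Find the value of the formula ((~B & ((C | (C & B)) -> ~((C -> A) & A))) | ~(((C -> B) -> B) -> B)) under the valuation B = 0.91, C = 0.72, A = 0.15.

0.00

~B: Gödel ¬ of 0.91 = 0 (operand ≠ 0)
(C & B) = min(0.72, 0.91) = 0.72
(C | (C & B)) = max(0.72, 0.72) = 0.72
(C -> A): 0.72 > 0.15, so result = 0.15
((C -> A) & A) = min(0.15, 0.15) = 0.15
~((C -> A) & A): Gödel ¬ of 0.15 = 0 (operand ≠ 0)
((C | (C & B)) -> ~((C -> A) & A)): 0.72 > 0, so result = 0
(~B & ((C | (C & B)) -> ~((C -> A) & A))) = min(0, 0) = 0
(C -> B): 0.72 ≤ 0.91, so result = 1
((C -> B) -> B): 1 > 0.91, so result = 0.91
(((C -> B) -> B) -> B): 0.91 ≤ 0.91, so result = 1
~(((C -> B) -> B) -> B): Gödel ¬ of 1 = 0 (operand ≠ 0)
((~B & ((C | (C & B)) -> ~((C -> A) & A))) | ~(((C -> B) -> B) -> B)) = max(0, 0) = 0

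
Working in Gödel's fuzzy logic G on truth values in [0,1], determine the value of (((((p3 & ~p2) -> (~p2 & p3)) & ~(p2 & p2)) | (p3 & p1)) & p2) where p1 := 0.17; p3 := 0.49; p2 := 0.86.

~p2: Gödel ¬ of 0.86 = 0 (operand ≠ 0)
(p3 & ~p2) = min(0.49, 0) = 0
~p2: Gödel ¬ of 0.86 = 0 (operand ≠ 0)
(~p2 & p3) = min(0, 0.49) = 0
((p3 & ~p2) -> (~p2 & p3)): 0 ≤ 0, so result = 1
(p2 & p2) = min(0.86, 0.86) = 0.86
~(p2 & p2): Gödel ¬ of 0.86 = 0 (operand ≠ 0)
(((p3 & ~p2) -> (~p2 & p3)) & ~(p2 & p2)) = min(1, 0) = 0
(p3 & p1) = min(0.49, 0.17) = 0.17
((((p3 & ~p2) -> (~p2 & p3)) & ~(p2 & p2)) | (p3 & p1)) = max(0, 0.17) = 0.17
(((((p3 & ~p2) -> (~p2 & p3)) & ~(p2 & p2)) | (p3 & p1)) & p2) = min(0.17, 0.86) = 0.17

0.17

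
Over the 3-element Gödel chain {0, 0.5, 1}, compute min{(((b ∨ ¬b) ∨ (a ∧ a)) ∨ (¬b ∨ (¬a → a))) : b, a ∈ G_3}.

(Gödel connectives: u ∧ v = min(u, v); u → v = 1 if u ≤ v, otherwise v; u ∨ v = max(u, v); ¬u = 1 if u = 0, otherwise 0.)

0.50

The minimum is attained at b = 0.5, a = 0:
  ¬b: Gödel ¬ of 0.5 = 0 (operand ≠ 0)
  (b ∨ ¬b) = max(0.5, 0) = 0.5
  (a ∧ a) = min(0, 0) = 0
  ((b ∨ ¬b) ∨ (a ∧ a)) = max(0.5, 0) = 0.5
  ¬b: Gödel ¬ of 0.5 = 0 (operand ≠ 0)
  ¬a: Gödel ¬ of 0 = 1 (operand is 0)
  (¬a → a): 1 > 0, so result = 0
  (¬b ∨ (¬a → a)) = max(0, 0) = 0
  (((b ∨ ¬b) ∨ (a ∧ a)) ∨ (¬b ∨ (¬a → a))) = max(0.5, 0) = 0.5
Checking all 9 assignments confirms none give a value below 0.50.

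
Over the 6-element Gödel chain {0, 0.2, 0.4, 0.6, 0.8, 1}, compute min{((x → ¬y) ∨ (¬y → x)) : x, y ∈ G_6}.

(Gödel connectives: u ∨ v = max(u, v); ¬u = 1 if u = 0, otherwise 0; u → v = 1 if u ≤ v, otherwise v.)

Every assignment gives 1. For instance at x = 0, y = 0:
  ¬y: Gödel ¬ of 0 = 1 (operand is 0)
  (x → ¬y): 0 ≤ 1, so result = 1
  ¬y: Gödel ¬ of 0 = 1 (operand is 0)
  (¬y → x): 1 > 0, so result = 0
  ((x → ¬y) ∨ (¬y → x)) = max(1, 0) = 1
All 36 assignments give value 1 — the formula is a G_6-tautology.

1.00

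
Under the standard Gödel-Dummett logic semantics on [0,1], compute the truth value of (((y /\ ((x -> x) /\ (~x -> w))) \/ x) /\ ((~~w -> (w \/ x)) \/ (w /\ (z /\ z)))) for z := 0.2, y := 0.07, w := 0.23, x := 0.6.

(x -> x): 0.6 ≤ 0.6, so result = 1
~x: Gödel ¬ of 0.6 = 0 (operand ≠ 0)
(~x -> w): 0 ≤ 0.23, so result = 1
((x -> x) /\ (~x -> w)) = min(1, 1) = 1
(y /\ ((x -> x) /\ (~x -> w))) = min(0.07, 1) = 0.07
((y /\ ((x -> x) /\ (~x -> w))) \/ x) = max(0.07, 0.6) = 0.6
~w: Gödel ¬ of 0.23 = 0 (operand ≠ 0)
~~w: Gödel ¬ of 0 = 1 (operand is 0)
(w \/ x) = max(0.23, 0.6) = 0.6
(~~w -> (w \/ x)): 1 > 0.6, so result = 0.6
(z /\ z) = min(0.2, 0.2) = 0.2
(w /\ (z /\ z)) = min(0.23, 0.2) = 0.2
((~~w -> (w \/ x)) \/ (w /\ (z /\ z))) = max(0.6, 0.2) = 0.6
(((y /\ ((x -> x) /\ (~x -> w))) \/ x) /\ ((~~w -> (w \/ x)) \/ (w /\ (z /\ z)))) = min(0.6, 0.6) = 0.6

0.60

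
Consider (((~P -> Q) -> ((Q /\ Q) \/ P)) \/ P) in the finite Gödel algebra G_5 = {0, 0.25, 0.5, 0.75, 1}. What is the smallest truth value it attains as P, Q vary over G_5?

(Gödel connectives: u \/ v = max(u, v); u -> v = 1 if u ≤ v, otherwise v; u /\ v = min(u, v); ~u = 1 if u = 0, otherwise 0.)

The minimum is attained at P = 0.25, Q = 0:
  ~P: Gödel ¬ of 0.25 = 0 (operand ≠ 0)
  (~P -> Q): 0 ≤ 0, so result = 1
  (Q /\ Q) = min(0, 0) = 0
  ((Q /\ Q) \/ P) = max(0, 0.25) = 0.25
  ((~P -> Q) -> ((Q /\ Q) \/ P)): 1 > 0.25, so result = 0.25
  (((~P -> Q) -> ((Q /\ Q) \/ P)) \/ P) = max(0.25, 0.25) = 0.25
Checking all 25 assignments confirms none give a value below 0.25.

0.25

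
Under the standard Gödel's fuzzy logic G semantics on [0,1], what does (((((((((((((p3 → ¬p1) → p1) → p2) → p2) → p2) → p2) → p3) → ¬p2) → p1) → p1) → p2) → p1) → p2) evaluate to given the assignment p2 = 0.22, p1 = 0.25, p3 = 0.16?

0.22

¬p1: Gödel ¬ of 0.25 = 0 (operand ≠ 0)
(p3 → ¬p1): 0.16 > 0, so result = 0
((p3 → ¬p1) → p1): 0 ≤ 0.25, so result = 1
(((p3 → ¬p1) → p1) → p2): 1 > 0.22, so result = 0.22
((((p3 → ¬p1) → p1) → p2) → p2): 0.22 ≤ 0.22, so result = 1
(((((p3 → ¬p1) → p1) → p2) → p2) → p2): 1 > 0.22, so result = 0.22
((((((p3 → ¬p1) → p1) → p2) → p2) → p2) → p2): 0.22 ≤ 0.22, so result = 1
(((((((p3 → ¬p1) → p1) → p2) → p2) → p2) → p2) → p3): 1 > 0.16, so result = 0.16
¬p2: Gödel ¬ of 0.22 = 0 (operand ≠ 0)
((((((((p3 → ¬p1) → p1) → p2) → p2) → p2) → p2) → p3) → ¬p2): 0.16 > 0, so result = 0
(((((((((p3 → ¬p1) → p1) → p2) → p2) → p2) → p2) → p3) → ¬p2) → p1): 0 ≤ 0.25, so result = 1
((((((((((p3 → ¬p1) → p1) → p2) → p2) → p2) → p2) → p3) → ¬p2) → p1) → p1): 1 > 0.25, so result = 0.25
(((((((((((p3 → ¬p1) → p1) → p2) → p2) → p2) → p2) → p3) → ¬p2) → p1) → p1) → p2): 0.25 > 0.22, so result = 0.22
((((((((((((p3 → ¬p1) → p1) → p2) → p2) → p2) → p2) → p3) → ¬p2) → p1) → p1) → p2) → p1): 0.22 ≤ 0.25, so result = 1
(((((((((((((p3 → ¬p1) → p1) → p2) → p2) → p2) → p2) → p3) → ¬p2) → p1) → p1) → p2) → p1) → p2): 1 > 0.22, so result = 0.22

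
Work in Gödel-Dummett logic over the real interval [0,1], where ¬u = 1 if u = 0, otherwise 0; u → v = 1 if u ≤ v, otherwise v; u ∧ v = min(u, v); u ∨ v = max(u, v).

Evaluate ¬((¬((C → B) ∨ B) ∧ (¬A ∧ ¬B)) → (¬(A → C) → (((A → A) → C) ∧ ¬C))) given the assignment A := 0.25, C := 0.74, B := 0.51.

0.00

(C → B): 0.74 > 0.51, so result = 0.51
((C → B) ∨ B) = max(0.51, 0.51) = 0.51
¬((C → B) ∨ B): Gödel ¬ of 0.51 = 0 (operand ≠ 0)
¬A: Gödel ¬ of 0.25 = 0 (operand ≠ 0)
¬B: Gödel ¬ of 0.51 = 0 (operand ≠ 0)
(¬A ∧ ¬B) = min(0, 0) = 0
(¬((C → B) ∨ B) ∧ (¬A ∧ ¬B)) = min(0, 0) = 0
(A → C): 0.25 ≤ 0.74, so result = 1
¬(A → C): Gödel ¬ of 1 = 0 (operand ≠ 0)
(A → A): 0.25 ≤ 0.25, so result = 1
((A → A) → C): 1 > 0.74, so result = 0.74
¬C: Gödel ¬ of 0.74 = 0 (operand ≠ 0)
(((A → A) → C) ∧ ¬C) = min(0.74, 0) = 0
(¬(A → C) → (((A → A) → C) ∧ ¬C)): 0 ≤ 0, so result = 1
((¬((C → B) ∨ B) ∧ (¬A ∧ ¬B)) → (¬(A → C) → (((A → A) → C) ∧ ¬C))): 0 ≤ 1, so result = 1
¬((¬((C → B) ∨ B) ∧ (¬A ∧ ¬B)) → (¬(A → C) → (((A → A) → C) ∧ ¬C))): Gödel ¬ of 1 = 0 (operand ≠ 0)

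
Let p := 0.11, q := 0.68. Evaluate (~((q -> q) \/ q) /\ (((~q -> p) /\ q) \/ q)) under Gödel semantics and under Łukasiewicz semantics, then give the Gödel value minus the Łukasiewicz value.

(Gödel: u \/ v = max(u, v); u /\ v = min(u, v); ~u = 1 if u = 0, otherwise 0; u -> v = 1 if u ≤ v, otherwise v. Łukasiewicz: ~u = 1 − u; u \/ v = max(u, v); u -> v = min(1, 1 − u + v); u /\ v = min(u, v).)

0.00

Gödel evaluation:
  (q -> q): 0.68 ≤ 0.68, so result = 1
  ((q -> q) \/ q) = max(1, 0.68) = 1
  ~((q -> q) \/ q): Gödel ¬ of 1 = 0 (operand ≠ 0)
  ~q: Gödel ¬ of 0.68 = 0 (operand ≠ 0)
  (~q -> p): 0 ≤ 0.11, so result = 1
  ((~q -> p) /\ q) = min(1, 0.68) = 0.68
  (((~q -> p) /\ q) \/ q) = max(0.68, 0.68) = 0.68
  (~((q -> q) \/ q) /\ (((~q -> p) /\ q) \/ q)) = min(0, 0.68) = 0
  Gödel value = 0
Łukasiewicz evaluation:
  (q -> q): min(1, 1 − 0.68 + 0.68) = 1
  ((q -> q) \/ q) = max(1, 0.68) = 1
  ~((q -> q) \/ q): Łukasiewicz ¬ gives 1 − 1 = 0
  ~q: Łukasiewicz ¬ gives 1 − 0.68 = 0.32
  (~q -> p): min(1, 1 − 0.32 + 0.11) = 0.79
  ((~q -> p) /\ q) = min(0.79, 0.68) = 0.68
  (((~q -> p) /\ q) \/ q) = max(0.68, 0.68) = 0.68
  (~((q -> q) \/ q) /\ (((~q -> p) /\ q) \/ q)) = min(0, 0.68) = 0
  Łukasiewicz value = 0
Difference: 0 − 0 = 0.00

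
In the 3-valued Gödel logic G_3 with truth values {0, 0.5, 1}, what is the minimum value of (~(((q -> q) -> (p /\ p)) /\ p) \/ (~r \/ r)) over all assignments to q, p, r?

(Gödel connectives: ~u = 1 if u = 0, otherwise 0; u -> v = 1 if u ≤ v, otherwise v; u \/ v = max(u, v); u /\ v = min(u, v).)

The minimum is attained at q = 0, p = 0.5, r = 0.5:
  (q -> q): 0 ≤ 0, so result = 1
  (p /\ p) = min(0.5, 0.5) = 0.5
  ((q -> q) -> (p /\ p)): 1 > 0.5, so result = 0.5
  (((q -> q) -> (p /\ p)) /\ p) = min(0.5, 0.5) = 0.5
  ~(((q -> q) -> (p /\ p)) /\ p): Gödel ¬ of 0.5 = 0 (operand ≠ 0)
  ~r: Gödel ¬ of 0.5 = 0 (operand ≠ 0)
  (~r \/ r) = max(0, 0.5) = 0.5
  (~(((q -> q) -> (p /\ p)) /\ p) \/ (~r \/ r)) = max(0, 0.5) = 0.5
Checking all 27 assignments confirms none give a value below 0.50.

0.50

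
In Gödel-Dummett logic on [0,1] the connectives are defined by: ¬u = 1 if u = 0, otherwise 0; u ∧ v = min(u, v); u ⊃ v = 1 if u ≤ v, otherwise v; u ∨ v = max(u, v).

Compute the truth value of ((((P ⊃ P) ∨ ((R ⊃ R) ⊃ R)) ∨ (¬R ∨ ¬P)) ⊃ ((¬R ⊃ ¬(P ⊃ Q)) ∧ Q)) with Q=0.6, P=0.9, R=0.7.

0.60

(P ⊃ P): 0.9 ≤ 0.9, so result = 1
(R ⊃ R): 0.7 ≤ 0.7, so result = 1
((R ⊃ R) ⊃ R): 1 > 0.7, so result = 0.7
((P ⊃ P) ∨ ((R ⊃ R) ⊃ R)) = max(1, 0.7) = 1
¬R: Gödel ¬ of 0.7 = 0 (operand ≠ 0)
¬P: Gödel ¬ of 0.9 = 0 (operand ≠ 0)
(¬R ∨ ¬P) = max(0, 0) = 0
(((P ⊃ P) ∨ ((R ⊃ R) ⊃ R)) ∨ (¬R ∨ ¬P)) = max(1, 0) = 1
¬R: Gödel ¬ of 0.7 = 0 (operand ≠ 0)
(P ⊃ Q): 0.9 > 0.6, so result = 0.6
¬(P ⊃ Q): Gödel ¬ of 0.6 = 0 (operand ≠ 0)
(¬R ⊃ ¬(P ⊃ Q)): 0 ≤ 0, so result = 1
((¬R ⊃ ¬(P ⊃ Q)) ∧ Q) = min(1, 0.6) = 0.6
((((P ⊃ P) ∨ ((R ⊃ R) ⊃ R)) ∨ (¬R ∨ ¬P)) ⊃ ((¬R ⊃ ¬(P ⊃ Q)) ∧ Q)): 1 > 0.6, so result = 0.6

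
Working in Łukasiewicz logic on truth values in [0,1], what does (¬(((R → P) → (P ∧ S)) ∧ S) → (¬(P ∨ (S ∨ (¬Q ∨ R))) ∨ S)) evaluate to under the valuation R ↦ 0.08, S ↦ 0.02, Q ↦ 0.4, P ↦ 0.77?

(R → P): min(1, 1 − 0.08 + 0.77) = 1
(P ∧ S) = min(0.77, 0.02) = 0.02
((R → P) → (P ∧ S)): min(1, 1 − 1 + 0.02) = 0.02
(((R → P) → (P ∧ S)) ∧ S) = min(0.02, 0.02) = 0.02
¬(((R → P) → (P ∧ S)) ∧ S): Łukasiewicz ¬ gives 1 − 0.02 = 0.98
¬Q: Łukasiewicz ¬ gives 1 − 0.4 = 0.6
(¬Q ∨ R) = max(0.6, 0.08) = 0.6
(S ∨ (¬Q ∨ R)) = max(0.02, 0.6) = 0.6
(P ∨ (S ∨ (¬Q ∨ R))) = max(0.77, 0.6) = 0.77
¬(P ∨ (S ∨ (¬Q ∨ R))): Łukasiewicz ¬ gives 1 − 0.77 = 0.23
(¬(P ∨ (S ∨ (¬Q ∨ R))) ∨ S) = max(0.23, 0.02) = 0.23
(¬(((R → P) → (P ∧ S)) ∧ S) → (¬(P ∨ (S ∨ (¬Q ∨ R))) ∨ S)): min(1, 1 − 0.98 + 0.23) = 0.25

0.25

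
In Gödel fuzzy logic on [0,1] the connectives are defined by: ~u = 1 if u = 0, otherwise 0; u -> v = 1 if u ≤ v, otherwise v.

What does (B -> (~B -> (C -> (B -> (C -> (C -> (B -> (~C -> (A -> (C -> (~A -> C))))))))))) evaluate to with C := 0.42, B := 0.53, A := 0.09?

1.00

~B: Gödel ¬ of 0.53 = 0 (operand ≠ 0)
~C: Gödel ¬ of 0.42 = 0 (operand ≠ 0)
~A: Gödel ¬ of 0.09 = 0 (operand ≠ 0)
(~A -> C): 0 ≤ 0.42, so result = 1
(C -> (~A -> C)): 0.42 ≤ 1, so result = 1
(A -> (C -> (~A -> C))): 0.09 ≤ 1, so result = 1
(~C -> (A -> (C -> (~A -> C)))): 0 ≤ 1, so result = 1
(B -> (~C -> (A -> (C -> (~A -> C))))): 0.53 ≤ 1, so result = 1
(C -> (B -> (~C -> (A -> (C -> (~A -> C)))))): 0.42 ≤ 1, so result = 1
(C -> (C -> (B -> (~C -> (A -> (C -> (~A -> C))))))): 0.42 ≤ 1, so result = 1
(B -> (C -> (C -> (B -> (~C -> (A -> (C -> (~A -> C)))))))): 0.53 ≤ 1, so result = 1
(C -> (B -> (C -> (C -> (B -> (~C -> (A -> (C -> (~A -> C))))))))): 0.42 ≤ 1, so result = 1
(~B -> (C -> (B -> (C -> (C -> (B -> (~C -> (A -> (C -> (~A -> C)))))))))): 0 ≤ 1, so result = 1
(B -> (~B -> (C -> (B -> (C -> (C -> (B -> (~C -> (A -> (C -> (~A -> C))))))))))): 0.53 ≤ 1, so result = 1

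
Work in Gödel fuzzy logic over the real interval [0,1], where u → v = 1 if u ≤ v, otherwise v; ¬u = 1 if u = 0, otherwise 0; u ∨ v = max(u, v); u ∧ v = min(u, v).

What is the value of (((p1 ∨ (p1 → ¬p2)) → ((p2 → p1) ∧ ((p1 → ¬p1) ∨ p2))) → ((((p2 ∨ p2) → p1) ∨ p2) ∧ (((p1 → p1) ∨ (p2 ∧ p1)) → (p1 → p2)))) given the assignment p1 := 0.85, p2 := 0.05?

1.00

¬p2: Gödel ¬ of 0.05 = 0 (operand ≠ 0)
(p1 → ¬p2): 0.85 > 0, so result = 0
(p1 ∨ (p1 → ¬p2)) = max(0.85, 0) = 0.85
(p2 → p1): 0.05 ≤ 0.85, so result = 1
¬p1: Gödel ¬ of 0.85 = 0 (operand ≠ 0)
(p1 → ¬p1): 0.85 > 0, so result = 0
((p1 → ¬p1) ∨ p2) = max(0, 0.05) = 0.05
((p2 → p1) ∧ ((p1 → ¬p1) ∨ p2)) = min(1, 0.05) = 0.05
((p1 ∨ (p1 → ¬p2)) → ((p2 → p1) ∧ ((p1 → ¬p1) ∨ p2))): 0.85 > 0.05, so result = 0.05
(p2 ∨ p2) = max(0.05, 0.05) = 0.05
((p2 ∨ p2) → p1): 0.05 ≤ 0.85, so result = 1
(((p2 ∨ p2) → p1) ∨ p2) = max(1, 0.05) = 1
(p1 → p1): 0.85 ≤ 0.85, so result = 1
(p2 ∧ p1) = min(0.05, 0.85) = 0.05
((p1 → p1) ∨ (p2 ∧ p1)) = max(1, 0.05) = 1
(p1 → p2): 0.85 > 0.05, so result = 0.05
(((p1 → p1) ∨ (p2 ∧ p1)) → (p1 → p2)): 1 > 0.05, so result = 0.05
((((p2 ∨ p2) → p1) ∨ p2) ∧ (((p1 → p1) ∨ (p2 ∧ p1)) → (p1 → p2))) = min(1, 0.05) = 0.05
(((p1 ∨ (p1 → ¬p2)) → ((p2 → p1) ∧ ((p1 → ¬p1) ∨ p2))) → ((((p2 ∨ p2) → p1) ∨ p2) ∧ (((p1 → p1) ∨ (p2 ∧ p1)) → (p1 → p2)))): 0.05 ≤ 0.05, so result = 1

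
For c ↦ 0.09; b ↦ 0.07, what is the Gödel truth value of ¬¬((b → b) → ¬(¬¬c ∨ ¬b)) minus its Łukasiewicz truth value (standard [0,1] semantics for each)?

Gödel evaluation:
  (b → b): 0.07 ≤ 0.07, so result = 1
  ¬c: Gödel ¬ of 0.09 = 0 (operand ≠ 0)
  ¬¬c: Gödel ¬ of 0 = 1 (operand is 0)
  ¬b: Gödel ¬ of 0.07 = 0 (operand ≠ 0)
  (¬¬c ∨ ¬b) = max(1, 0) = 1
  ¬(¬¬c ∨ ¬b): Gödel ¬ of 1 = 0 (operand ≠ 0)
  ((b → b) → ¬(¬¬c ∨ ¬b)): 1 > 0, so result = 0
  ¬((b → b) → ¬(¬¬c ∨ ¬b)): Gödel ¬ of 0 = 1 (operand is 0)
  ¬¬((b → b) → ¬(¬¬c ∨ ¬b)): Gödel ¬ of 1 = 0 (operand ≠ 0)
  Gödel value = 0
Łukasiewicz evaluation:
  (b → b): min(1, 1 − 0.07 + 0.07) = 1
  ¬c: Łukasiewicz ¬ gives 1 − 0.09 = 0.91
  ¬¬c: Łukasiewicz ¬ gives 1 − 0.91 = 0.09
  ¬b: Łukasiewicz ¬ gives 1 − 0.07 = 0.93
  (¬¬c ∨ ¬b) = max(0.09, 0.93) = 0.93
  ¬(¬¬c ∨ ¬b): Łukasiewicz ¬ gives 1 − 0.93 = 0.07
  ((b → b) → ¬(¬¬c ∨ ¬b)): min(1, 1 − 1 + 0.07) = 0.07
  ¬((b → b) → ¬(¬¬c ∨ ¬b)): Łukasiewicz ¬ gives 1 − 0.07 = 0.93
  ¬¬((b → b) → ¬(¬¬c ∨ ¬b)): Łukasiewicz ¬ gives 1 − 0.93 = 0.07
  Łukasiewicz value = 0.07
Difference: 0 − 0.07 = -0.07

-0.07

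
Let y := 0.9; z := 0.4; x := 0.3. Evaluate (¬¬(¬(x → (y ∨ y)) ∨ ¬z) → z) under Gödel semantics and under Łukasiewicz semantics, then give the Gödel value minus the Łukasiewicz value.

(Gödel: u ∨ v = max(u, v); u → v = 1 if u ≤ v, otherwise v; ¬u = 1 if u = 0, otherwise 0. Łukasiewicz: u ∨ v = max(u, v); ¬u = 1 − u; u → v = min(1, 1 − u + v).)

0.20

Gödel evaluation:
  (y ∨ y) = max(0.9, 0.9) = 0.9
  (x → (y ∨ y)): 0.3 ≤ 0.9, so result = 1
  ¬(x → (y ∨ y)): Gödel ¬ of 1 = 0 (operand ≠ 0)
  ¬z: Gödel ¬ of 0.4 = 0 (operand ≠ 0)
  (¬(x → (y ∨ y)) ∨ ¬z) = max(0, 0) = 0
  ¬(¬(x → (y ∨ y)) ∨ ¬z): Gödel ¬ of 0 = 1 (operand is 0)
  ¬¬(¬(x → (y ∨ y)) ∨ ¬z): Gödel ¬ of 1 = 0 (operand ≠ 0)
  (¬¬(¬(x → (y ∨ y)) ∨ ¬z) → z): 0 ≤ 0.4, so result = 1
  Gödel value = 1
Łukasiewicz evaluation:
  (y ∨ y) = max(0.9, 0.9) = 0.9
  (x → (y ∨ y)): min(1, 1 − 0.3 + 0.9) = 1
  ¬(x → (y ∨ y)): Łukasiewicz ¬ gives 1 − 1 = 0
  ¬z: Łukasiewicz ¬ gives 1 − 0.4 = 0.6
  (¬(x → (y ∨ y)) ∨ ¬z) = max(0, 0.6) = 0.6
  ¬(¬(x → (y ∨ y)) ∨ ¬z): Łukasiewicz ¬ gives 1 − 0.6 = 0.4
  ¬¬(¬(x → (y ∨ y)) ∨ ¬z): Łukasiewicz ¬ gives 1 − 0.4 = 0.6
  (¬¬(¬(x → (y ∨ y)) ∨ ¬z) → z): min(1, 1 − 0.6 + 0.4) = 0.8
  Łukasiewicz value = 0.8
Difference: 1 − 0.8 = 0.20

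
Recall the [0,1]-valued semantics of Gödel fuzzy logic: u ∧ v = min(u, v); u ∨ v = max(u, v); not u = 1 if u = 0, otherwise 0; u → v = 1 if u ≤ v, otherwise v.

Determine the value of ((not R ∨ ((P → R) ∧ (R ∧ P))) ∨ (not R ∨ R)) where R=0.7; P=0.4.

0.70

not R: Gödel ¬ of 0.7 = 0 (operand ≠ 0)
(P → R): 0.4 ≤ 0.7, so result = 1
(R ∧ P) = min(0.7, 0.4) = 0.4
((P → R) ∧ (R ∧ P)) = min(1, 0.4) = 0.4
(not R ∨ ((P → R) ∧ (R ∧ P))) = max(0, 0.4) = 0.4
not R: Gödel ¬ of 0.7 = 0 (operand ≠ 0)
(not R ∨ R) = max(0, 0.7) = 0.7
((not R ∨ ((P → R) ∧ (R ∧ P))) ∨ (not R ∨ R)) = max(0.4, 0.7) = 0.7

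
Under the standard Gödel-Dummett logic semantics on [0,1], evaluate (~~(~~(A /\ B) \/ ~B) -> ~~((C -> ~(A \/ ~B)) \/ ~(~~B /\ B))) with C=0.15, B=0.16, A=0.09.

0.00

(A /\ B) = min(0.09, 0.16) = 0.09
~(A /\ B): Gödel ¬ of 0.09 = 0 (operand ≠ 0)
~~(A /\ B): Gödel ¬ of 0 = 1 (operand is 0)
~B: Gödel ¬ of 0.16 = 0 (operand ≠ 0)
(~~(A /\ B) \/ ~B) = max(1, 0) = 1
~(~~(A /\ B) \/ ~B): Gödel ¬ of 1 = 0 (operand ≠ 0)
~~(~~(A /\ B) \/ ~B): Gödel ¬ of 0 = 1 (operand is 0)
~B: Gödel ¬ of 0.16 = 0 (operand ≠ 0)
(A \/ ~B) = max(0.09, 0) = 0.09
~(A \/ ~B): Gödel ¬ of 0.09 = 0 (operand ≠ 0)
(C -> ~(A \/ ~B)): 0.15 > 0, so result = 0
~B: Gödel ¬ of 0.16 = 0 (operand ≠ 0)
~~B: Gödel ¬ of 0 = 1 (operand is 0)
(~~B /\ B) = min(1, 0.16) = 0.16
~(~~B /\ B): Gödel ¬ of 0.16 = 0 (operand ≠ 0)
((C -> ~(A \/ ~B)) \/ ~(~~B /\ B)) = max(0, 0) = 0
~((C -> ~(A \/ ~B)) \/ ~(~~B /\ B)): Gödel ¬ of 0 = 1 (operand is 0)
~~((C -> ~(A \/ ~B)) \/ ~(~~B /\ B)): Gödel ¬ of 1 = 0 (operand ≠ 0)
(~~(~~(A /\ B) \/ ~B) -> ~~((C -> ~(A \/ ~B)) \/ ~(~~B /\ B))): 1 > 0, so result = 0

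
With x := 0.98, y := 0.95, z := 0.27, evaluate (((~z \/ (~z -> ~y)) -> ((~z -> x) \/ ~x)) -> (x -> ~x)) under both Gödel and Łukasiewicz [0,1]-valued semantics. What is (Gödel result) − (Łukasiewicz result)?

-0.04

Gödel evaluation:
  ~z: Gödel ¬ of 0.27 = 0 (operand ≠ 0)
  ~z: Gödel ¬ of 0.27 = 0 (operand ≠ 0)
  ~y: Gödel ¬ of 0.95 = 0 (operand ≠ 0)
  (~z -> ~y): 0 ≤ 0, so result = 1
  (~z \/ (~z -> ~y)) = max(0, 1) = 1
  ~z: Gödel ¬ of 0.27 = 0 (operand ≠ 0)
  (~z -> x): 0 ≤ 0.98, so result = 1
  ~x: Gödel ¬ of 0.98 = 0 (operand ≠ 0)
  ((~z -> x) \/ ~x) = max(1, 0) = 1
  ((~z \/ (~z -> ~y)) -> ((~z -> x) \/ ~x)): 1 ≤ 1, so result = 1
  ~x: Gödel ¬ of 0.98 = 0 (operand ≠ 0)
  (x -> ~x): 0.98 > 0, so result = 0
  (((~z \/ (~z -> ~y)) -> ((~z -> x) \/ ~x)) -> (x -> ~x)): 1 > 0, so result = 0
  Gödel value = 0
Łukasiewicz evaluation:
  ~z: Łukasiewicz ¬ gives 1 − 0.27 = 0.73
  ~z: Łukasiewicz ¬ gives 1 − 0.27 = 0.73
  ~y: Łukasiewicz ¬ gives 1 − 0.95 = 0.05
  (~z -> ~y): min(1, 1 − 0.73 + 0.05) = 0.32
  (~z \/ (~z -> ~y)) = max(0.73, 0.32) = 0.73
  ~z: Łukasiewicz ¬ gives 1 − 0.27 = 0.73
  (~z -> x): min(1, 1 − 0.73 + 0.98) = 1
  ~x: Łukasiewicz ¬ gives 1 − 0.98 = 0.02
  ((~z -> x) \/ ~x) = max(1, 0.02) = 1
  ((~z \/ (~z -> ~y)) -> ((~z -> x) \/ ~x)): min(1, 1 − 0.73 + 1) = 1
  ~x: Łukasiewicz ¬ gives 1 − 0.98 = 0.02
  (x -> ~x): min(1, 1 − 0.98 + 0.02) = 0.04
  (((~z \/ (~z -> ~y)) -> ((~z -> x) \/ ~x)) -> (x -> ~x)): min(1, 1 − 1 + 0.04) = 0.04
  Łukasiewicz value = 0.04
Difference: 0 − 0.04 = -0.04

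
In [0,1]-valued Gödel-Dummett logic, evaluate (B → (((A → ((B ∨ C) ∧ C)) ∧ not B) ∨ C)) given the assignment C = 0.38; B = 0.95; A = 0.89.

(B ∨ C) = max(0.95, 0.38) = 0.95
((B ∨ C) ∧ C) = min(0.95, 0.38) = 0.38
(A → ((B ∨ C) ∧ C)): 0.89 > 0.38, so result = 0.38
not B: Gödel ¬ of 0.95 = 0 (operand ≠ 0)
((A → ((B ∨ C) ∧ C)) ∧ not B) = min(0.38, 0) = 0
(((A → ((B ∨ C) ∧ C)) ∧ not B) ∨ C) = max(0, 0.38) = 0.38
(B → (((A → ((B ∨ C) ∧ C)) ∧ not B) ∨ C)): 0.95 > 0.38, so result = 0.38

0.38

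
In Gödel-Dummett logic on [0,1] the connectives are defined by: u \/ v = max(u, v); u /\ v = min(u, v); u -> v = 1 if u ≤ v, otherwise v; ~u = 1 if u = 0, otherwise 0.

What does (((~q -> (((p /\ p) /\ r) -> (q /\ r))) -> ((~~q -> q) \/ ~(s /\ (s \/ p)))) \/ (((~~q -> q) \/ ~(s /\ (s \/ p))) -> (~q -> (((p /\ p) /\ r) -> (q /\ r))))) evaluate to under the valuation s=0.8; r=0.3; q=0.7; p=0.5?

1.00

~q: Gödel ¬ of 0.7 = 0 (operand ≠ 0)
(p /\ p) = min(0.5, 0.5) = 0.5
((p /\ p) /\ r) = min(0.5, 0.3) = 0.3
(q /\ r) = min(0.7, 0.3) = 0.3
(((p /\ p) /\ r) -> (q /\ r)): 0.3 ≤ 0.3, so result = 1
(~q -> (((p /\ p) /\ r) -> (q /\ r))): 0 ≤ 1, so result = 1
~q: Gödel ¬ of 0.7 = 0 (operand ≠ 0)
~~q: Gödel ¬ of 0 = 1 (operand is 0)
(~~q -> q): 1 > 0.7, so result = 0.7
(s \/ p) = max(0.8, 0.5) = 0.8
(s /\ (s \/ p)) = min(0.8, 0.8) = 0.8
~(s /\ (s \/ p)): Gödel ¬ of 0.8 = 0 (operand ≠ 0)
((~~q -> q) \/ ~(s /\ (s \/ p))) = max(0.7, 0) = 0.7
((~q -> (((p /\ p) /\ r) -> (q /\ r))) -> ((~~q -> q) \/ ~(s /\ (s \/ p)))): 1 > 0.7, so result = 0.7
~q: Gödel ¬ of 0.7 = 0 (operand ≠ 0)
~~q: Gödel ¬ of 0 = 1 (operand is 0)
(~~q -> q): 1 > 0.7, so result = 0.7
(s \/ p) = max(0.8, 0.5) = 0.8
(s /\ (s \/ p)) = min(0.8, 0.8) = 0.8
~(s /\ (s \/ p)): Gödel ¬ of 0.8 = 0 (operand ≠ 0)
((~~q -> q) \/ ~(s /\ (s \/ p))) = max(0.7, 0) = 0.7
~q: Gödel ¬ of 0.7 = 0 (operand ≠ 0)
(p /\ p) = min(0.5, 0.5) = 0.5
((p /\ p) /\ r) = min(0.5, 0.3) = 0.3
(q /\ r) = min(0.7, 0.3) = 0.3
(((p /\ p) /\ r) -> (q /\ r)): 0.3 ≤ 0.3, so result = 1
(~q -> (((p /\ p) /\ r) -> (q /\ r))): 0 ≤ 1, so result = 1
(((~~q -> q) \/ ~(s /\ (s \/ p))) -> (~q -> (((p /\ p) /\ r) -> (q /\ r)))): 0.7 ≤ 1, so result = 1
(((~q -> (((p /\ p) /\ r) -> (q /\ r))) -> ((~~q -> q) \/ ~(s /\ (s \/ p)))) \/ (((~~q -> q) \/ ~(s /\ (s \/ p))) -> (~q -> (((p /\ p) /\ r) -> (q /\ r))))) = max(0.7, 1) = 1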